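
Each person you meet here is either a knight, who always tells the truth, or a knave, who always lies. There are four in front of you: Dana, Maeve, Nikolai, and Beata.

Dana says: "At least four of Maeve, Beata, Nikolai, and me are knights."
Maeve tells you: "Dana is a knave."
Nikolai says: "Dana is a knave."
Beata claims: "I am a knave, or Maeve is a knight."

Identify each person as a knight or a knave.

Consider Dana. Suppose Dana is a knight.
Then no assignment of the remaining roles makes every statement match its speaker's type — contradiction.
So Dana is a knave.
With that fixed, Maeve's statement is true, so Maeve is a knight.
With that fixed, Nikolai's statement is true, so Nikolai is a knight.
With that fixed, Beata's statement is true, so Beata is a knight.

Dana: knave, Maeve: knight, Nikolai: knight, Beata: knight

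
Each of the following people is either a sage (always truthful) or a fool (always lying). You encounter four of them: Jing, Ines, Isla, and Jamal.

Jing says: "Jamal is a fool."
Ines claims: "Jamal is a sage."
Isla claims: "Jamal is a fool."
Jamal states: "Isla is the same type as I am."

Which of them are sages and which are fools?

Consider Jing. Suppose Jing is a fool.
Then no assignment of the remaining roles makes every statement match its speaker's type — contradiction.
So Jing is a sage.
Consider Ines. Suppose Ines is a sage.
Then no assignment of the remaining roles makes every statement match its speaker's type — contradiction.
So Ines is a fool.
Consider Isla. Suppose Isla is a fool.
Then whichever role Jamal has, Jamal's statement has the wrong truth value — contradiction.
So Isla is a sage.
Consider Jamal. Suppose Jamal is a sage.
Then Jing's statement comes out false, contradicting Jing being a sage.
So Jamal is a fool.

Jing: sage, Ines: fool, Isla: sage, Jamal: fool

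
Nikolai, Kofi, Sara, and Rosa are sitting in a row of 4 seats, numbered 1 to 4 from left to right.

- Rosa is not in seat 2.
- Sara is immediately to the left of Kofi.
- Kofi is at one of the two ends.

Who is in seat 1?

With clues 1–2, Kofi is ruled out for seat 1.
With clues 1–3, Nikolai and Sara are ruled out for seat 1.
So seat 1 is Rosa.

Rosa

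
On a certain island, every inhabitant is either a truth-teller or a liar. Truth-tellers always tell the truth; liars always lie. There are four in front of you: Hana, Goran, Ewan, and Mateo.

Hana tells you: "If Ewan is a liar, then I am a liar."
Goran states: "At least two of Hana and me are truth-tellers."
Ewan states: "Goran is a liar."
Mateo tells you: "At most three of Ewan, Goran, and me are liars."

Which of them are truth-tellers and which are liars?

Regardless of anyone's role, Mateo's statement is true, so Mateo is a truth-teller.
Consider Hana. Suppose Hana is a liar.
Then Hana's own statement would have to be false, but it can't be — contradiction.
So Hana is a truth-teller.
Consider Goran. Suppose Goran is a truth-teller.
Then no assignment of the remaining roles makes every statement match its speaker's type — contradiction.
So Goran is a liar.
With that fixed, Ewan's statement is true, so Ewan is a truth-teller.

Hana: truth-teller, Goran: liar, Ewan: truth-teller, Mateo: truth-teller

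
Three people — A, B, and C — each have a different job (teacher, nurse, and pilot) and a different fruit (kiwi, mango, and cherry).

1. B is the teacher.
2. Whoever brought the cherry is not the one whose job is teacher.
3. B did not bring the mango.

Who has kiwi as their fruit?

B

With clues 1–3, A and C are impossible for the one with fruit kiwi.
That leaves B.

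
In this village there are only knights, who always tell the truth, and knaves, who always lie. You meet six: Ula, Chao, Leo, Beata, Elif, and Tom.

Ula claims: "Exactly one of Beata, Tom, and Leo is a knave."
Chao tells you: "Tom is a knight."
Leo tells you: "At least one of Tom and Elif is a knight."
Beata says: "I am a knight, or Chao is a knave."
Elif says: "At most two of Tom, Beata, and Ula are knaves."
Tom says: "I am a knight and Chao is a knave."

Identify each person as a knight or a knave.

Consider Ula. Suppose Ula is a knave.
Then no assignment of the remaining roles makes every statement match its speaker's type — contradiction.
So Ula is a knight.
With that fixed, Elif's statement is true, so Elif is a knight.
With that fixed, Leo's statement is true, so Leo is a knight.
Consider Chao. Suppose Chao is a knight.
Then no assignment of the remaining roles makes every statement match its speaker's type — contradiction.
So Chao is a knave.
With that fixed, Beata's statement is true, so Beata is a knight.
Consider Tom. Suppose Tom is a knight.
Then Ula's statement comes out false, contradicting Ula being a knight.
So Tom is a knave.

Ula: knight, Chao: knave, Leo: knight, Beata: knight, Elif: knight, Tom: knave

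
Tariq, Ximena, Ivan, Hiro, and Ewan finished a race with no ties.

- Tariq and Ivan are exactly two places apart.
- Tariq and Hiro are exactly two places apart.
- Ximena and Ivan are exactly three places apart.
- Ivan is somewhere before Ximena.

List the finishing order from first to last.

Ivan, Ewan, Tariq, Ximena, Hiro

From clues 1–2: Tariq → place 3.
From clues 1–3: Ximena is in {2,4}.
From clues 1–4: Ivan → place 1, Ewan → place 2, Ximena → place 4, Hiro → place 5.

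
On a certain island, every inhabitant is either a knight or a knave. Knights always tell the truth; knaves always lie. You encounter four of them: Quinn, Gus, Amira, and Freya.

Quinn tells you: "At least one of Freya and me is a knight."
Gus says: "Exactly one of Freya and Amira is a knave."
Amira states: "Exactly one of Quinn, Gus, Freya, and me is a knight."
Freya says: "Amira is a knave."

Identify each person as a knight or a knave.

Consider Quinn. Suppose Quinn is a knave.
Then no assignment of the remaining roles makes every statement match its speaker's type — contradiction.
So Quinn is a knight.
Consider Gus. Suppose Gus is a knave.
Then no assignment of the remaining roles makes every statement match its speaker's type — contradiction.
So Gus is a knight.
With that fixed, Amira's statement is false, so Amira is a knave.
With that fixed, Freya's statement is true, so Freya is a knight.

Quinn: knight, Gus: knight, Amira: knave, Freya: knight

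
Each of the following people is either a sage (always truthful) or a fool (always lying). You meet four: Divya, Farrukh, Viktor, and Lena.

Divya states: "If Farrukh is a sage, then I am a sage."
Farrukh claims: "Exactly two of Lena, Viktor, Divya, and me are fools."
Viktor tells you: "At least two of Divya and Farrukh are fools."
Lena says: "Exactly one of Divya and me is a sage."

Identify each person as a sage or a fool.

Divya: fool, Farrukh: sage, Viktor: fool, Lena: sage

Consider Divya. Suppose Divya is a sage.
Then whichever role Lena has, Lena's statement has the wrong truth value — contradiction.
So Divya is a fool.
Consider Farrukh. Suppose Farrukh is a fool.
Then Divya's statement comes out true, contradicting Divya being a fool.
So Farrukh is a sage.
With that fixed, Viktor's statement is false, so Viktor is a fool.
Consider Lena. Suppose Lena is a fool.
Then Farrukh's statement comes out false, contradicting Farrukh being a sage.
So Lena is a sage.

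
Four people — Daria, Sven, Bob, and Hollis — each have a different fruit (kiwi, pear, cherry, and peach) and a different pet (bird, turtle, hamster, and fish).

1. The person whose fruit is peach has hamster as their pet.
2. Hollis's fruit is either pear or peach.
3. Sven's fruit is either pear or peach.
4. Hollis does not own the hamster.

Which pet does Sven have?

hamster

With clues 1–4, bird, fish, and turtle are impossible for Sven's pet.
That leaves hamster.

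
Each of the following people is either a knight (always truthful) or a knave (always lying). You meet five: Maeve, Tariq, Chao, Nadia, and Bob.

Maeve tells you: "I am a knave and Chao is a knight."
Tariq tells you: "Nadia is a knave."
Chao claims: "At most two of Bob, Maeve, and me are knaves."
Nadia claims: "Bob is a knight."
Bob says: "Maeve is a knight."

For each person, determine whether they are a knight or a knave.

Maeve: knave, Tariq: knight, Chao: knave, Nadia: knave, Bob: knave

Consider Maeve. Suppose Maeve is a knight.
Then Maeve's own statement would have to be true, but it can't be — contradiction.
So Maeve is a knave.
With that fixed, Bob's statement is false, so Bob is a knave.
With that fixed, Nadia's statement is false, so Nadia is a knave.
With that fixed, Tariq's statement is true, so Tariq is a knight.
Consider Chao. Suppose Chao is a knight.
Then Maeve's statement comes out true, contradicting Maeve being a knave.
So Chao is a knave.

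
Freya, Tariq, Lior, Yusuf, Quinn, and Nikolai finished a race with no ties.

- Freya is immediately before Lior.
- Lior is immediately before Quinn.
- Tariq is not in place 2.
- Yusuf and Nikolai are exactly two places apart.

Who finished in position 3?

With clues 1–4, Freya, Lior, Nikolai, Tariq, and Yusuf are ruled out for place 3.
So place 3 is Quinn.

Quinn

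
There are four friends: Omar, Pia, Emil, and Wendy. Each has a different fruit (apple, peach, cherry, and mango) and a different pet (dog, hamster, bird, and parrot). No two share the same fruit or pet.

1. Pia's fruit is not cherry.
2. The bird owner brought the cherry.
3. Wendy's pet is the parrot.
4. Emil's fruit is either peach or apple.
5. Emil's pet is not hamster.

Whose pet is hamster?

With clues 1–3, Wendy is impossible for the one with pet hamster.
With clues 1–4, Omar is impossible for the one with pet hamster.
With clues 1–5, Emil is impossible for the one with pet hamster.
That leaves Pia.

Pia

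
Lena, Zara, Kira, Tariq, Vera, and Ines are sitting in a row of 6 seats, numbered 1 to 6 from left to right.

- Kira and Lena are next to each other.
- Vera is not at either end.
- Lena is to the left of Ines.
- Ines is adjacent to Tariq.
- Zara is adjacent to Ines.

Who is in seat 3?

With clues 1–5, Ines, Kira, Lena, Tariq, and Zara are ruled out for seat 3.
So seat 3 is Vera.

Vera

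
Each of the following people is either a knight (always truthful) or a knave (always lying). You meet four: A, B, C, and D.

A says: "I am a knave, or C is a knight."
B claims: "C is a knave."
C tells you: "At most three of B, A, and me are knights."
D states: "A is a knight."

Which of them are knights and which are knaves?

A: knight, B: knave, C: knight, D: knight

Regardless of anyone's role, C's statement is true, so C is a knight.
With that fixed, A's statement is true, so A is a knight.
With that fixed, B's statement is false, so B is a knave.
With that fixed, D's statement is true, so D is a knight.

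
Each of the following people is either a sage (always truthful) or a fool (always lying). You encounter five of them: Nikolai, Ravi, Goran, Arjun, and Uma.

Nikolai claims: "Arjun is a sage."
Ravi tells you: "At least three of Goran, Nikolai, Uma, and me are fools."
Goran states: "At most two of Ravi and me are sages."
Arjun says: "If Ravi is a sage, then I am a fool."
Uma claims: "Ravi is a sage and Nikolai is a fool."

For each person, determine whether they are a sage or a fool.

Regardless of anyone's role, Goran's statement is true, so Goran is a sage.
Consider Nikolai. Suppose Nikolai is a fool.
Then no assignment of the remaining roles makes every statement match its speaker's type — contradiction.
So Nikolai is a sage.
With that fixed, Ravi's statement is false, so Ravi is a fool.
With that fixed, Arjun's statement is true, so Arjun is a sage.
With that fixed, Uma's statement is false, so Uma is a fool.

Nikolai: sage, Ravi: fool, Goran: sage, Arjun: sage, Uma: fool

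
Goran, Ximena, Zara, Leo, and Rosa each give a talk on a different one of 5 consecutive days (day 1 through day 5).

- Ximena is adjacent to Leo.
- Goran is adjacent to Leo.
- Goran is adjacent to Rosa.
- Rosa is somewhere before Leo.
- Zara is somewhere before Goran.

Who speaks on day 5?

Ximena

With clues 1–2, Leo is ruled out for day 5.
With clues 1–3, Goran is ruled out for day 5.
With clues 1–4, Rosa is ruled out for day 5.
With clues 1–5, Zara is ruled out for day 5.
So day 5 is Ximena.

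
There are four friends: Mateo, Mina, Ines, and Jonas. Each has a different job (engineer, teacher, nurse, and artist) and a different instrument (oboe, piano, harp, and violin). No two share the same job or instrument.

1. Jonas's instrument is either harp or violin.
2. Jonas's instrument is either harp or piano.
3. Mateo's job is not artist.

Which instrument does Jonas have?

Clue 1 rules out oboe and piano for Jonas's instrument.
With clues 1–2, violin is impossible for Jonas's instrument.
That leaves harp.

harp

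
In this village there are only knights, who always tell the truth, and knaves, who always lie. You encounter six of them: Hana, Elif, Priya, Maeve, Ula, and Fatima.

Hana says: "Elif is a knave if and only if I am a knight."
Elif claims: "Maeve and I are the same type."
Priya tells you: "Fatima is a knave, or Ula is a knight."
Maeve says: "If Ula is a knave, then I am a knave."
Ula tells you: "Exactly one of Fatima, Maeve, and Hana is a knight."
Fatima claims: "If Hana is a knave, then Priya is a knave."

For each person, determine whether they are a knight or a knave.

Consider Hana. Suppose Hana is a knight.
Then no assignment of the remaining roles makes every statement match its speaker's type — contradiction.
So Hana is a knave.
Consider Elif. Suppose Elif is a knight.
Then Hana's statement comes out true, contradicting Hana being a knave.
So Elif is a knave.
Consider Priya. Suppose Priya is a knave.
Then no assignment of the remaining roles makes every statement match its speaker's type — contradiction.
So Priya is a knight.
With that fixed, Fatima's statement is false, so Fatima is a knave.
Consider Maeve. Suppose Maeve is a knave.
Then Elif's statement comes out true, contradicting Elif being a knave.
So Maeve is a knight.
With that fixed, Ula's statement is true, so Ula is a knight.

Hana: knave, Elif: knave, Priya: knight, Maeve: knight, Ula: knight, Fatima: knave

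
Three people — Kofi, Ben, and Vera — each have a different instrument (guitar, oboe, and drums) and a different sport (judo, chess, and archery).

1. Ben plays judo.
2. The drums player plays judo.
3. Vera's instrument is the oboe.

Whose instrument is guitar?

Kofi

With clues 1–2, Ben is impossible for the one with instrument guitar.
With clues 1–3, Vera is impossible for the one with instrument guitar.
That leaves Kofi.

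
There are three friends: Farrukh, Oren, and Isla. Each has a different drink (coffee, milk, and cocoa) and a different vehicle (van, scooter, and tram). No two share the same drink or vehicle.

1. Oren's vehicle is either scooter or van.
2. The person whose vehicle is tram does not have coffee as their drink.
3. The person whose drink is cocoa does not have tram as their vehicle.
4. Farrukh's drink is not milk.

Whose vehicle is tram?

Isla

Clue 1 rules out Oren for the one with vehicle tram.
With clues 1–4, Farrukh is impossible for the one with vehicle tram.
That leaves Isla.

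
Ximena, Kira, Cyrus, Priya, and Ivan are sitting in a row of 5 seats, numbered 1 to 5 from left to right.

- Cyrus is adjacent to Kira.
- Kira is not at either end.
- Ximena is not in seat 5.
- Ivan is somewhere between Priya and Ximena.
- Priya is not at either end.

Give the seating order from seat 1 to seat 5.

From clues 1–2: Kira is in {2,3,4}.
From clues 1–4: Ximena is in {1,3}.
From clues 1–5: Ximena → seat 1, Ivan → seat 2, Priya → seat 3, Kira → seat 4, Cyrus → seat 5.

Ximena, Ivan, Priya, Kira, Cyrus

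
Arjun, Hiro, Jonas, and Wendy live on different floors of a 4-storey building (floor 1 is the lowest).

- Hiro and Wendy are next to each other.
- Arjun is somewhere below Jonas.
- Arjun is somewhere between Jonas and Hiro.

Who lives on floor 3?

With clues 1–2, Jonas is ruled out for floor 3.
With clues 1–3, Hiro and Wendy are ruled out for floor 3.
So floor 3 is Arjun.

Arjun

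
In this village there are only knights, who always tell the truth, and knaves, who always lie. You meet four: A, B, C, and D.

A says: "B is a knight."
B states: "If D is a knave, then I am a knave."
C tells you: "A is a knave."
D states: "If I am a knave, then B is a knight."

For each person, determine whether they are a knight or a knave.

A: knight, B: knight, C: knave, D: knight

Consider A. Suppose A is a knave.
Then no assignment of the remaining roles makes every statement match its speaker's type — contradiction.
So A is a knight.
With that fixed, C's statement is false, so C is a knave.
Consider B. Suppose B is a knave.
Then A's statement comes out false, contradicting A being a knight.
So B is a knight.
With that fixed, D's statement is true, so D is a knight.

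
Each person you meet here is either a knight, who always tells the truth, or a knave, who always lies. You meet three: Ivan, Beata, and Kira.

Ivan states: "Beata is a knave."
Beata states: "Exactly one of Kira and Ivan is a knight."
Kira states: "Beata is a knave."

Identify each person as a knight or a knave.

Ivan: knight, Beata: knave, Kira: knight

Consider Ivan. Suppose Ivan is a knave.
Then no assignment of the remaining roles makes every statement match its speaker's type — contradiction.
So Ivan is a knight.
Consider Beata. Suppose Beata is a knight.
Then Ivan's statement comes out false, contradicting Ivan being a knight.
So Beata is a knave.
With that fixed, Kira's statement is true, so Kira is a knight.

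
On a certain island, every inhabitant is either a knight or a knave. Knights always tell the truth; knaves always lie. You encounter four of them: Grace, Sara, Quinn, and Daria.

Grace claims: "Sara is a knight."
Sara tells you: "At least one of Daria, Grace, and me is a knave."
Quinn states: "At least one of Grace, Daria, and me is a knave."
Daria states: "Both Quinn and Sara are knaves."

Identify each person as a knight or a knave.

Grace: knight, Sara: knight, Quinn: knight, Daria: knave

Consider Grace. Suppose Grace is a knave.
Then no assignment of the remaining roles makes every statement match its speaker's type — contradiction.
So Grace is a knight.
Consider Sara. Suppose Sara is a knave.
Then Grace's statement comes out false, contradicting Grace being a knight.
So Sara is a knight.
With that fixed, Daria's statement is false, so Daria is a knave.
With that fixed, Quinn's statement is true, so Quinn is a knight.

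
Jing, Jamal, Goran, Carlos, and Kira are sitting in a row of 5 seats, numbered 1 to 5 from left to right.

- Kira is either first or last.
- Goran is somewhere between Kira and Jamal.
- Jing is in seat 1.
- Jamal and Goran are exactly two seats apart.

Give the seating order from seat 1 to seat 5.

Jing, Jamal, Carlos, Goran, Kira

From clue 1: Kira is in {1,5}.
From clues 1–3: Jing → seat 1, Kira → seat 5.
From clues 1–4: Jamal → seat 2, Carlos → seat 3, Goran → seat 4.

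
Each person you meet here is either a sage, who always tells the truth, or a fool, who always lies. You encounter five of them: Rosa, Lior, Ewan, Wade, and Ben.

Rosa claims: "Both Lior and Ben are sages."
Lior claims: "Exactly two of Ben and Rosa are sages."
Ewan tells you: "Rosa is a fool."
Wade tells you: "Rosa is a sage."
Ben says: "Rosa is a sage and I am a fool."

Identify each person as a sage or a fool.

Rosa: fool, Lior: fool, Ewan: sage, Wade: fool, Ben: fool

Consider Rosa. Suppose Rosa is a sage.
Then whichever role Ben has, Ben's statement has the wrong truth value — contradiction.
So Rosa is a fool.
With that fixed, Lior's statement is false, so Lior is a fool.
With that fixed, Ewan's statement is true, so Ewan is a sage.
With that fixed, Wade's statement is false, so Wade is a fool.
With that fixed, Ben's statement is false, so Ben is a fool.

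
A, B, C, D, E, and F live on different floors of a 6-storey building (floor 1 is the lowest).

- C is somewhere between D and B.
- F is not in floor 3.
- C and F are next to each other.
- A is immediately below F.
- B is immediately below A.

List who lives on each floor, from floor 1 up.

E, B, A, F, C, D

From clue 1: C is in {2,3,4,5}.
From clues 1–3: C is in {3,4,5}.
From clues 1–4: A → floor 3, F → floor 4, C → floor 5.
From clues 1–5: E → floor 1, B → floor 2, D → floor 6.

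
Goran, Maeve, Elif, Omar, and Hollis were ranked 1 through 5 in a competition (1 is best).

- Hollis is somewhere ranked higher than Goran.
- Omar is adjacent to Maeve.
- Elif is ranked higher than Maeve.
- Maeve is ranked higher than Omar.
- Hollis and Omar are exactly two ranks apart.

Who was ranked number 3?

With clues 1–3, Hollis is ruled out for rank 3.
With clues 1–5, Elif, Goran, and Omar are ruled out for rank 3.
So rank 3 is Maeve.

Maeve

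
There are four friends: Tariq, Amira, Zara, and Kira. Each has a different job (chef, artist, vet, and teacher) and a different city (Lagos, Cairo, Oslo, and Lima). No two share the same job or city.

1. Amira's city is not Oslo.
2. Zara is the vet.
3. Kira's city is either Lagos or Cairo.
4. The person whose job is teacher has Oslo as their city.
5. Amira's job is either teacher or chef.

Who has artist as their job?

Kira

With clues 1–2, Zara is impossible for the one with job artist.
With clues 1–4, Tariq is impossible for the one with job artist.
With clues 1–5, Amira is impossible for the one with job artist.
That leaves Kira.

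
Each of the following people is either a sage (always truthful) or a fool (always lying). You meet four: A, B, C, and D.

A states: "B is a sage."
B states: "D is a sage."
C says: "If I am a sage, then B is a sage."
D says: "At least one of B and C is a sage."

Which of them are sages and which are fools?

A: sage, B: sage, C: sage, D: sage

Consider A. Suppose A is a fool.
Then no assignment of the remaining roles makes every statement match its speaker's type — contradiction.
So A is a sage.
Consider B. Suppose B is a fool.
Then A's statement comes out false, contradicting A being a sage.
So B is a sage.
With that fixed, C's statement is true, so C is a sage.
With that fixed, D's statement is true, so D is a sage.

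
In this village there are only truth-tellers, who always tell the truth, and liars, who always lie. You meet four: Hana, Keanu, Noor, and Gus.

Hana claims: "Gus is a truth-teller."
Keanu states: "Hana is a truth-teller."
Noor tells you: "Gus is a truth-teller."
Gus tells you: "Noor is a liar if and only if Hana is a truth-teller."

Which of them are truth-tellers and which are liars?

Hana: liar, Keanu: liar, Noor: liar, Gus: liar

Consider Hana. Suppose Hana is a truth-teller.
Then no assignment of the remaining roles makes every statement match its speaker's type — contradiction.
So Hana is a liar.
With that fixed, Keanu's statement is false, so Keanu is a liar.
Consider Noor. Suppose Noor is a truth-teller.
Then no assignment of the remaining roles makes every statement match its speaker's type — contradiction.
So Noor is a liar.
With that fixed, Gus's statement is false, so Gus is a liar.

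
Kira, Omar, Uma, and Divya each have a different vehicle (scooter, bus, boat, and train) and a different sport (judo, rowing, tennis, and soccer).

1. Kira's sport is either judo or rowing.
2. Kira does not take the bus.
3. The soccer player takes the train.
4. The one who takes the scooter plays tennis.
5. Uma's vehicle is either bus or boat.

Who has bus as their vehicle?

Uma

With clues 1–2, Kira is impossible for the one with vehicle bus.
With clues 1–5, Divya and Omar are impossible for the one with vehicle bus.
That leaves Uma.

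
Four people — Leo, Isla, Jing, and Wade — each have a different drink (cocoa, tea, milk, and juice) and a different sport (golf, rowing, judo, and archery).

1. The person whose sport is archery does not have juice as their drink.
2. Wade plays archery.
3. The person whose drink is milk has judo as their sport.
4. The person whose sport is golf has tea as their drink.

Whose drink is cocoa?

Wade

With clues 1–4, Isla, Jing, and Leo are impossible for the one with drink cocoa.
That leaves Wade.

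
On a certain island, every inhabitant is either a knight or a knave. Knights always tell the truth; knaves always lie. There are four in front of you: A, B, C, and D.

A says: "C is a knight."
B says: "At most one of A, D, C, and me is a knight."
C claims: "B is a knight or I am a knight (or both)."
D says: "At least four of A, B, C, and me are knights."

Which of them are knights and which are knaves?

A: knight, B: knave, C: knight, D: knave

Consider A. Suppose A is a knave.
Then no assignment of the remaining roles makes every statement match its speaker's type — contradiction.
So A is a knight.
Consider B. Suppose B is a knight.
Then B's own statement would have to be true, but it can't be — contradiction.
So B is a knave.
With that fixed, D's statement is false, so D is a knave.
Consider C. Suppose C is a knave.
Then A's statement comes out false, contradicting A being a knight.
So C is a knight.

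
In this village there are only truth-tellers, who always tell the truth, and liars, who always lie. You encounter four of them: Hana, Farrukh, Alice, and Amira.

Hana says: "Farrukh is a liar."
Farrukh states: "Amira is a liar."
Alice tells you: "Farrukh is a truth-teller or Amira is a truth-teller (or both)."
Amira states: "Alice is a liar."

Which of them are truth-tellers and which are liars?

Hana: liar, Farrukh: truth-teller, Alice: truth-teller, Amira: liar

Consider Hana. Suppose Hana is a truth-teller.
Then no assignment of the remaining roles makes every statement match its speaker's type — contradiction.
So Hana is a liar.
Consider Farrukh. Suppose Farrukh is a liar.
Then Hana's statement comes out true, contradicting Hana being a liar.
So Farrukh is a truth-teller.
With that fixed, Alice's statement is true, so Alice is a truth-teller.
With that fixed, Amira's statement is false, so Amira is a liar.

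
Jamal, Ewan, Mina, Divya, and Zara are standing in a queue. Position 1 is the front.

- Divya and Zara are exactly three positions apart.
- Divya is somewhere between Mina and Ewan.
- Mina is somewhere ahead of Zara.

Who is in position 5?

Zara

With clues 1–2, Divya and Jamal are ruled out for position 5.
With clues 1–3, Ewan and Mina are ruled out for position 5.
So position 5 is Zara.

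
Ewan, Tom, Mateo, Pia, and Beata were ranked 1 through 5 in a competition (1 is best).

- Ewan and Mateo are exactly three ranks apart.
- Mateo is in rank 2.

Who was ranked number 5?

Ewan

With clues 1–2, Beata, Mateo, Pia, and Tom are ruled out for rank 5.
So rank 5 is Ewan.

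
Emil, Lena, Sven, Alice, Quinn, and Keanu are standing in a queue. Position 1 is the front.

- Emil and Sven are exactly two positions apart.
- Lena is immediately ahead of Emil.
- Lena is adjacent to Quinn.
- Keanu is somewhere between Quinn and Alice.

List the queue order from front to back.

Quinn, Lena, Emil, Keanu, Sven, Alice

From clues 1–2: Emil is in {2,3,4,5,6}.
From clues 1–3: Emil is in {3,4}.
From clues 1–4: Quinn → position 1, Lena → position 2, Emil → position 3, Keanu → position 4, Sven → position 5, Alice → position 6.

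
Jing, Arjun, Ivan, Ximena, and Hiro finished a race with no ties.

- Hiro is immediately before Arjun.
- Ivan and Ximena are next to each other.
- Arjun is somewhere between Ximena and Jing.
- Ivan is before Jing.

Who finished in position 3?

With clues 1–3, Ivan, Jing, and Ximena are ruled out for place 3.
With clues 1–4, Arjun is ruled out for place 3.
So place 3 is Hiro.

Hiro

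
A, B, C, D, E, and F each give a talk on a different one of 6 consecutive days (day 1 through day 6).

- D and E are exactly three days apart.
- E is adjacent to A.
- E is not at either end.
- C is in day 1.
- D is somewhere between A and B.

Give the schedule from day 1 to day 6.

C, E, A, F, D, B

From clues 1–3: D is in {1,2,5,6}.
From clues 1–4: C → day 1.
From clues 1–5: E → day 2, A → day 3, F → day 4, D → day 5, B → day 6.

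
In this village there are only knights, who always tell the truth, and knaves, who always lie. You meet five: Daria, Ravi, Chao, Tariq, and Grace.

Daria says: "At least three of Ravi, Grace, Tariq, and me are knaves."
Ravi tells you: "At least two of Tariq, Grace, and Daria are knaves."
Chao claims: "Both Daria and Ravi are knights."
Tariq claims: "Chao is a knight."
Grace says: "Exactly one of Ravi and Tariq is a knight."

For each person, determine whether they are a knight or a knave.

Consider Daria. Suppose Daria is a knight.
Then no assignment of the remaining roles makes every statement match its speaker's type — contradiction.
So Daria is a knave.
With that fixed, Chao's statement is false, so Chao is a knave.
With that fixed, Tariq's statement is false, so Tariq is a knave.
With that fixed, Ravi's statement is true, so Ravi is a knight.
With that fixed, Grace's statement is true, so Grace is a knight.

Daria: knave, Ravi: knight, Chao: knave, Tariq: knave, Grace: knight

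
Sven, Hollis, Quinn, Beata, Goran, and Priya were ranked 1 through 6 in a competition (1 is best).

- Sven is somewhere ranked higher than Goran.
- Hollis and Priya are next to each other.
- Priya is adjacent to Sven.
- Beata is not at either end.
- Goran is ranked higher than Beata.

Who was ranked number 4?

Goran

With clues 1–5, Beata, Hollis, Priya, Quinn, and Sven are ruled out for rank 4.
So rank 4 is Goran.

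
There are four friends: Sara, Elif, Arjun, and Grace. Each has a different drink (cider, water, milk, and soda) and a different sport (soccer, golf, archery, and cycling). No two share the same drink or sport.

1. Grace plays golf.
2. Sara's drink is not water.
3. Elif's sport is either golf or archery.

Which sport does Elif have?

Clue 1 rules out golf for Elif's sport.
With clues 1–3, cycling and soccer are impossible for Elif's sport.
That leaves archery.

archery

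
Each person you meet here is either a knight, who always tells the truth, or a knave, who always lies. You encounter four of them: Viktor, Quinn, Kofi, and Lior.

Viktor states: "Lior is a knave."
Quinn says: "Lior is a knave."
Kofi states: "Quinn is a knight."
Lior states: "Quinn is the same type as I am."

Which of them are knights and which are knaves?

Viktor: knight, Quinn: knight, Kofi: knight, Lior: knave

Consider Viktor. Suppose Viktor is a knave.
Then no assignment of the remaining roles makes every statement match its speaker's type — contradiction.
So Viktor is a knight.
Consider Quinn. Suppose Quinn is a knave.
Then whichever role Lior has, Lior's statement has the wrong truth value — contradiction.
So Quinn is a knight.
With that fixed, Kofi's statement is true, so Kofi is a knight.
Consider Lior. Suppose Lior is a knight.
Then Viktor's statement comes out false, contradicting Viktor being a knight.
So Lior is a knave.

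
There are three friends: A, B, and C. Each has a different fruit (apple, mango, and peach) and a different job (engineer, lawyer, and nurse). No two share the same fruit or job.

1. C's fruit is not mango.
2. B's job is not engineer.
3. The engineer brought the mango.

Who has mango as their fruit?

A

Clue 1 rules out C for the one with fruit mango.
With clues 1–3, B is impossible for the one with fruit mango.
That leaves A.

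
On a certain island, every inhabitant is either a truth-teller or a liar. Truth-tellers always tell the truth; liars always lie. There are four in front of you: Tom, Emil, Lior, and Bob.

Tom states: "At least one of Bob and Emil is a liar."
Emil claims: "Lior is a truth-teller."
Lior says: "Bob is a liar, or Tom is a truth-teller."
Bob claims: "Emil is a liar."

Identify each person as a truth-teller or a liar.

Tom: truth-teller, Emil: truth-teller, Lior: truth-teller, Bob: liar

Consider Tom. Suppose Tom is a liar.
Then no assignment of the remaining roles makes every statement match its speaker's type — contradiction.
So Tom is a truth-teller.
With that fixed, Lior's statement is true, so Lior is a truth-teller.
With that fixed, Emil's statement is true, so Emil is a truth-teller.
With that fixed, Bob's statement is false, so Bob is a liar.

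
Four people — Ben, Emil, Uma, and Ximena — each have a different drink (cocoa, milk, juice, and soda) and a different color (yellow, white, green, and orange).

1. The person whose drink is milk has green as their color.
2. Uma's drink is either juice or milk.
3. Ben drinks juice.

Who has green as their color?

Uma

With clues 1–3, Ben, Emil, and Ximena are impossible for the one with color green.
That leaves Uma.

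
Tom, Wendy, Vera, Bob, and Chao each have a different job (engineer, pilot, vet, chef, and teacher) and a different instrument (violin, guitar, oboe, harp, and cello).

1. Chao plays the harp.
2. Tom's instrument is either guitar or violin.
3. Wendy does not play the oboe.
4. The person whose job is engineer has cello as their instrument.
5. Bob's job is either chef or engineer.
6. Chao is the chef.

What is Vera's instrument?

oboe

Clue 1 rules out harp for Vera's instrument.
With clues 1–6, cello, guitar, and violin are impossible for Vera's instrument.
That leaves oboe.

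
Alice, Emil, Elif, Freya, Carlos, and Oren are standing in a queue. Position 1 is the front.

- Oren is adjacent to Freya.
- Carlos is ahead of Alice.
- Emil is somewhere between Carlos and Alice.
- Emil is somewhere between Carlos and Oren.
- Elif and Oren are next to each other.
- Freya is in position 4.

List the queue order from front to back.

From clues 1–2: Alice is in {2,3,4,5,6}.
From clues 1–3: Alice is in {3,4,5,6}.
From clues 1–4: Emil is in {2,3}.
From clues 1–5: Carlos → position 1, Emil → position 2.
From clues 1–6: Alice → position 3, Freya → position 4, Oren → position 5, Elif → position 6.

Carlos, Emil, Alice, Freya, Oren, Elif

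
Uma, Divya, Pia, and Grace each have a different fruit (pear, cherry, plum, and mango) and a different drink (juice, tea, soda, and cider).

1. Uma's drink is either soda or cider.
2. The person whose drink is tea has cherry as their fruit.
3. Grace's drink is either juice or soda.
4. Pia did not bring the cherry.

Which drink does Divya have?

tea

With clues 1–4, cider, juice, and soda are impossible for Divya's drink.
That leaves tea.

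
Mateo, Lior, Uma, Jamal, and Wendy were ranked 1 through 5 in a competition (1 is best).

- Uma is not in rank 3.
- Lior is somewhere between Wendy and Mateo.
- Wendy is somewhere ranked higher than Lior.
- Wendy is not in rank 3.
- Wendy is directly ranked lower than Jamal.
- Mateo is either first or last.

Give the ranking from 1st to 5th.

From clue 1: Uma is in {1,2,4,5}.
From clues 1–2: Lior is in {2,3,4}.
From clues 1–3: Mateo is in {3,4,5}.
From clues 1–4: Wendy is in {1,2}.
From clues 1–5: Jamal → rank 1, Wendy → rank 2, Lior → rank 3.
From clues 1–6: Uma → rank 4, Mateo → rank 5.

Jamal, Wendy, Lior, Uma, Mateo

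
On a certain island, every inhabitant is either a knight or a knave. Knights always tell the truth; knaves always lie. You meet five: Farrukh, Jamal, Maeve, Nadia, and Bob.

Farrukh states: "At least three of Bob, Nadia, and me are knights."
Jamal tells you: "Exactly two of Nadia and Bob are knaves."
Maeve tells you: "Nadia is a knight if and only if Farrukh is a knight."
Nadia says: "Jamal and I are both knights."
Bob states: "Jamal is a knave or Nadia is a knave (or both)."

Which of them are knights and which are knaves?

Consider Farrukh. Suppose Farrukh is a knight.
Then no assignment of the remaining roles makes every statement match its speaker's type — contradiction.
So Farrukh is a knave.
Consider Jamal. Suppose Jamal is a knight.
Then no assignment of the remaining roles makes every statement match its speaker's type — contradiction.
So Jamal is a knave.
With that fixed, Nadia's statement is false, so Nadia is a knave.
With that fixed, Bob's statement is true, so Bob is a knight.
With that fixed, Maeve's statement is true, so Maeve is a knight.

Farrukh: knave, Jamal: knave, Maeve: knight, Nadia: knave, Bob: knight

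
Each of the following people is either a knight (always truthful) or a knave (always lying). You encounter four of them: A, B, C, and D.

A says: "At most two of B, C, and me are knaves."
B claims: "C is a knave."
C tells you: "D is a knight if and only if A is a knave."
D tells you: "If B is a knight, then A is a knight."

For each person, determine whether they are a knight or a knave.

A: knight, B: knight, C: knave, D: knight

Consider A. Suppose A is a knave.
Then no assignment of the remaining roles makes every statement match its speaker's type — contradiction.
So A is a knight.
With that fixed, D's statement is true, so D is a knight.
With that fixed, C's statement is false, so C is a knave.
With that fixed, B's statement is true, so B is a knight.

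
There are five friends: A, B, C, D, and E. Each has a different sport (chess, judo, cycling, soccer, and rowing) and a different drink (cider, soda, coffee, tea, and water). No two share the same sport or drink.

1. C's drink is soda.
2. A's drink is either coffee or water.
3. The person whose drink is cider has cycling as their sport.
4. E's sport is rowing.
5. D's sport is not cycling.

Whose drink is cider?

B

Clue 1 rules out C for the one with drink cider.
With clues 1–2, A is impossible for the one with drink cider.
With clues 1–4, E is impossible for the one with drink cider.
With clues 1–5, D is impossible for the one with drink cider.
That leaves B.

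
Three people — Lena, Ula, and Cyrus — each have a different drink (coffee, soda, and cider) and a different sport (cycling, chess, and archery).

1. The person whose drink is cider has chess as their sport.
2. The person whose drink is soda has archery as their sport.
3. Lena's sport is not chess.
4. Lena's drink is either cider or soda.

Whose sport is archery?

Lena

With clues 1–4, Cyrus and Ula are impossible for the one with sport archery.
That leaves Lena.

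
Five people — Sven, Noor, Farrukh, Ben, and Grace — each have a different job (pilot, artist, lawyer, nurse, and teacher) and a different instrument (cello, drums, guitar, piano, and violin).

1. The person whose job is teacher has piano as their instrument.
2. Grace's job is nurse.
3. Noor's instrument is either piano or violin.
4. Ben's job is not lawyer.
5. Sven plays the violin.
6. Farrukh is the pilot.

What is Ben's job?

artist

With clues 1–2, nurse is impossible for Ben's job.
With clues 1–4, lawyer is impossible for Ben's job.
With clues 1–5, teacher is impossible for Ben's job.
With clues 1–6, pilot is impossible for Ben's job.
That leaves artist.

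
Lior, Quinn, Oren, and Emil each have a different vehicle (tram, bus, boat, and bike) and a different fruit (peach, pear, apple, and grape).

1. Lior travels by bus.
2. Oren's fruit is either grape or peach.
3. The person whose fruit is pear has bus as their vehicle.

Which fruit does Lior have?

With clues 1–3, apple, grape, and peach are impossible for Lior's fruit.
That leaves pear.

pear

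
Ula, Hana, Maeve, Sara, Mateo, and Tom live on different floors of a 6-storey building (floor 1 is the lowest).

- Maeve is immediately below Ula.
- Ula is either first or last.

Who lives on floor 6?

Ula

With clue 1, Maeve is ruled out for floor 6.
With clues 1–2, Hana, Mateo, Sara, and Tom are ruled out for floor 6.
So floor 6 is Ula.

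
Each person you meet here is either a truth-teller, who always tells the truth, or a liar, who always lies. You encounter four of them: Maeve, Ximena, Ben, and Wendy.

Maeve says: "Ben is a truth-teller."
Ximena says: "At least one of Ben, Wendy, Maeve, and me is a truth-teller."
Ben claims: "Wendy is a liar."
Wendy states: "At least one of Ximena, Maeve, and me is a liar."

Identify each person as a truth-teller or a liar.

Consider Maeve. Suppose Maeve is a truth-teller.
Then no assignment of the remaining roles makes every statement match its speaker's type — contradiction.
So Maeve is a liar.
With that fixed, Wendy's statement is true, so Wendy is a truth-teller.
With that fixed, Ximena's statement is true, so Ximena is a truth-teller.
With that fixed, Ben's statement is false, so Ben is a liar.

Maeve: liar, Ximena: truth-teller, Ben: liar, Wendy: truth-teller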